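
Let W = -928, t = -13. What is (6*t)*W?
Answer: 72384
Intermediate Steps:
(6*t)*W = (6*(-13))*(-928) = -78*(-928) = 72384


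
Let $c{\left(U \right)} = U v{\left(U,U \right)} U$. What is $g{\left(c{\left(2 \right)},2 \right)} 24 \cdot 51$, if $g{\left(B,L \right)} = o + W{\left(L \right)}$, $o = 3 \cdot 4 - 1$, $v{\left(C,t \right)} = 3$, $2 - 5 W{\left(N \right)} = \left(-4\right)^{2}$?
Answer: $\frac{50184}{5} \approx 10037.0$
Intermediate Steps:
$W{\left(N \right)} = - \frac{14}{5}$ ($W{\left(N \right)} = \frac{2}{5} - \frac{\left(-4\right)^{2}}{5} = \frac{2}{5} - \frac{16}{5} = - \frac{14}{5}$)
$o = 11$ ($o = 12 - 1 = 11$)
$c{\left(U \right)} = 3 U^{2}$ ($c{\left(U \right)} = U 3 U = 3 U U = 3 U^{2}$)
$g{\left(B,L \right)} = \frac{41}{5}$ ($g{\left(B,L \right)} = 11 - \frac{14}{5} = \frac{41}{5}$)
$g{\left(c{\left(2 \right)},2 \right)} 24 \cdot 51 = \frac{41}{5} \cdot 24 \cdot 51 = \frac{984}{5} \cdot 51 = \frac{50184}{5}$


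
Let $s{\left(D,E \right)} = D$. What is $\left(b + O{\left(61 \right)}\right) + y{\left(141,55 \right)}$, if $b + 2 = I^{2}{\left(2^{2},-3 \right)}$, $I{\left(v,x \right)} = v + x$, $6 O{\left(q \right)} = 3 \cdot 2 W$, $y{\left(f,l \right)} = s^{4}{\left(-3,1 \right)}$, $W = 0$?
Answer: $80$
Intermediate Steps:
$y{\left(f,l \right)} = 81$ ($y{\left(f,l \right)} = \left(-3\right)^{4} = 81$)
$O{\left(q \right)} = 0$ ($O{\left(q \right)} = \frac{3 \cdot 2 \cdot 0}{6} = \frac{6 \cdot 0}{6} = \frac{1}{6} \cdot 0 = 0$)
$b = -1$ ($b = -2 + \left(2^{2} - 3\right)^{2} = -2 + \left(4 - 3\right)^{2} = -2 + 1^{2} = -2 + 1 = -1$)
$\left(b + O{\left(61 \right)}\right) + y{\left(141,55 \right)} = \left(-1 + 0\right) + 81 = -1 + 81 = 80$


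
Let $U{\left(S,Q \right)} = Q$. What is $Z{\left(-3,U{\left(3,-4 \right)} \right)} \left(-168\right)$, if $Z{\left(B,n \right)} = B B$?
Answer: $-1512$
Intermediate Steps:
$Z{\left(B,n \right)} = B^{2}$
$Z{\left(-3,U{\left(3,-4 \right)} \right)} \left(-168\right) = \left(-3\right)^{2} \left(-168\right) = 9 \left(-168\right) = -1512$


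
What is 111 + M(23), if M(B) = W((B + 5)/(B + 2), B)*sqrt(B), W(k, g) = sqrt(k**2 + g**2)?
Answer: 111 + 13*sqrt(45103)/25 ≈ 221.43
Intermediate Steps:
W(k, g) = sqrt(g**2 + k**2)
M(B) = sqrt(B)*sqrt(B**2 + (5 + B)**2/(2 + B)**2) (M(B) = sqrt(B**2 + ((B + 5)/(B + 2))**2)*sqrt(B) = sqrt(B**2 + ((5 + B)/(2 + B))**2)*sqrt(B) = sqrt(B**2 + (5 + B)**2/(2 + B)**2)*sqrt(B) = sqrt(B)*sqrt(B**2 + (5 + B)**2/(2 + B)**2))
111 + M(23) = 111 + sqrt(23)*sqrt(23**2 + (5 + 23)**2/(2 + 23)**2) = 111 + sqrt(23)*sqrt(529 + 28**2/25**2) = 111 + sqrt(23)*sqrt(529 + (1/625)*784) = 111 + sqrt(23)*sqrt(529 + 784/625) = 111 + sqrt(23)*sqrt(331409/625) = 111 + sqrt(23)*(13*sqrt(1961)/25) = 111 + 13*sqrt(45103)/25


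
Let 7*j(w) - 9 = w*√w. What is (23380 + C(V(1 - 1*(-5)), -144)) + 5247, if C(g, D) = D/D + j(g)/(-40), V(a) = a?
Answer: 8015831/280 - 3*√6/140 ≈ 28628.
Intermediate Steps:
j(w) = 9/7 + w^(3/2)/7 (j(w) = 9/7 + (w*√w)/7 = 9/7 + w^(3/2)/7)
C(g, D) = 271/280 - g^(3/2)/280 (C(g, D) = D/D + (9/7 + g^(3/2)/7)/(-40) = 1 + (9/7 + g^(3/2)/7)*(-1/40) = 1 + (-9/280 - g^(3/2)/280) = 271/280 - g^(3/2)/280)
(23380 + C(V(1 - 1*(-5)), -144)) + 5247 = (23380 + (271/280 - (1 - 1*(-5))^(3/2)/280)) + 5247 = (23380 + (271/280 - (1 + 5)^(3/2)/280)) + 5247 = (23380 + (271/280 - 3*√6/140)) + 5247 = (6546671/280 - 3*√6/140) + 5247 = 8015831/280 - 3*√6/140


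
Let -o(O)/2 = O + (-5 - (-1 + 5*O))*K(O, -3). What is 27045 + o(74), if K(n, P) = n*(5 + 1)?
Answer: 359009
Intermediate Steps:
K(n, P) = 6*n (K(n, P) = n*6 = 6*n)
o(O) = -2*O - 12*O*(-4 - 5*O) (o(O) = -2*(O + (-5 - (-1 + 5*O))*(6*O)) = -2*(O + (-5 + (1 - 5*O))*(6*O)) = -2*(O + (-4 - 5*O)*(6*O)) = -2*(O + 6*O*(-4 - 5*O)) = -2*O - 12*O*(-4 - 5*O))
27045 + o(74) = 27045 + 2*74*(23 + 30*74) = 27045 + 2*74*(23 + 2220) = 27045 + 2*74*2243 = 27045 + 331964 = 359009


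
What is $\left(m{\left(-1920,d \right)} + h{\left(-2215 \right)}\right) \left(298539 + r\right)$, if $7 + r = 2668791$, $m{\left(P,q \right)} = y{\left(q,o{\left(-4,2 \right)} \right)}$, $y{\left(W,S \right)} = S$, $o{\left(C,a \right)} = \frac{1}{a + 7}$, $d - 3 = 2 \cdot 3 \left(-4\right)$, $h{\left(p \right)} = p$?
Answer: $- \frac{59150616682}{9} \approx -6.5723 \cdot 10^{9}$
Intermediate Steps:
$d = -21$ ($d = 3 + 2 \cdot 3 \left(-4\right) = 3 + 6 \left(-4\right) = 3 - 24 = -21$)
$o{\left(C,a \right)} = \frac{1}{7 + a}$
$m{\left(P,q \right)} = \frac{1}{9}$ ($m{\left(P,q \right)} = \frac{1}{7 + 2} = \frac{1}{9}$)
$r = 2668784$ ($r = -7 + 2668791 = 2668784$)
$\left(m{\left(-1920,d \right)} + h{\left(-2215 \right)}\right) \left(298539 + r\right) = \left(\frac{1}{9} - 2215\right) \left(298539 + 2668784\right) = \left(- \frac{19934}{9}\right) 2967323 = - \frac{59150616682}{9}$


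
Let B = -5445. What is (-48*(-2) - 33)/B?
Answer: -7/605 ≈ -0.011570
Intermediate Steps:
(-48*(-2) - 33)/B = (-48*(-2) - 33)/(-5445) = (96 - 33)*(-1/5445) = 63*(-1/5445) = -7/605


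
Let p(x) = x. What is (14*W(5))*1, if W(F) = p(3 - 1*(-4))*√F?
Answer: 98*√5 ≈ 219.13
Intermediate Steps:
W(F) = 7*√F (W(F) = (3 - 1*(-4))*√F = (3 + 4)*√F = 7*√F)
(14*W(5))*1 = (14*(7*√5))*1 = (98*√5)*1 = 98*√5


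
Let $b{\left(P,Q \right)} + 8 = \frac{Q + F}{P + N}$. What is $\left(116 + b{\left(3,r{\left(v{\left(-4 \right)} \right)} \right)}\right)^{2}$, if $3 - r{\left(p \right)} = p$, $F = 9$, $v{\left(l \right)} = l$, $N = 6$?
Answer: $\frac{976144}{81} \approx 12051.0$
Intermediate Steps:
$r{\left(p \right)} = 3 - p$
$b{\left(P,Q \right)} = -8 + \frac{9 + Q}{6 + P}$ ($b{\left(P,Q \right)} = -8 + \frac{Q + 9}{P + 6} = -8 + \frac{9 + Q}{6 + P}$)
$\left(116 + b{\left(3,r{\left(v{\left(-4 \right)} \right)} \right)}\right)^{2} = \left(116 + \frac{-39 + \left(3 - -4\right) - 24}{6 + 3}\right)^{2} = \left(116 + \frac{-39 + \left(3 + 4\right) - 24}{9}\right)^{2} = \left(116 + \frac{-39 + 7 - 24}{9}\right)^{2} = \left(116 + \frac{1}{9} \left(-56\right)\right)^{2} = \left(116 - \frac{56}{9}\right)^{2} = \left(\frac{988}{9}\right)^{2} = \frac{976144}{81}$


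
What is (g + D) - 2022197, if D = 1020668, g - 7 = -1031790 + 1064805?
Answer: -968507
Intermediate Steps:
g = 33022 (g = 7 + (-1031790 + 1064805) = 7 + 33015 = 33022)
(g + D) - 2022197 = (33022 + 1020668) - 2022197 = 1053690 - 2022197 = -968507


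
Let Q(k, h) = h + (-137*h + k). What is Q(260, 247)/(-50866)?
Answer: 16666/25433 ≈ 0.65529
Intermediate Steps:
Q(k, h) = k - 136*h (Q(k, h) = h + (k - 137*h) = k - 136*h)
Q(260, 247)/(-50866) = (260 - 136*247)/(-50866) = (260 - 33592)*(-1/50866) = -33332*(-1/50866) = 16666/25433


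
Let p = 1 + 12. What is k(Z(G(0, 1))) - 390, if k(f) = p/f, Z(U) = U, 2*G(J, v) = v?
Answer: -364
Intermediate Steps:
G(J, v) = v/2
p = 13
k(f) = 13/f
k(Z(G(0, 1))) - 390 = 13/(((½)*1)) - 390 = 13/(½) - 390 = 13*2 - 390 = 26 - 390 = -364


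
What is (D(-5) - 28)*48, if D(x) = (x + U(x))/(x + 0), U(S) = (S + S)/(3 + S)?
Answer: -1344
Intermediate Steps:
U(S) = 2*S/(3 + S) (U(S) = (2*S)/(3 + S) = 2*S/(3 + S))
D(x) = (x + 2*x/(3 + x))/x (D(x) = (x + 2*x/(3 + x))/(x + 0) = (x + 2*x/(3 + x))/x)
(D(-5) - 28)*48 = ((5 - 5)/(3 - 5) - 28)*48 = (0/(-2) - 28)*48 = (-1/2*0 - 28)*48 = (0 - 28)*48 = -28*48 = -1344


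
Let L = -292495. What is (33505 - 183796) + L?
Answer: -442786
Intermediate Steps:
(33505 - 183796) + L = (33505 - 183796) - 292495 = -150291 - 292495 = -442786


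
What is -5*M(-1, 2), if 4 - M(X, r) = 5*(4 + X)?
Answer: 55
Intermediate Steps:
M(X, r) = -16 - 5*X (M(X, r) = 4 - 5*(4 + X) = 4 - (20 + 5*X) = 4 + (-20 - 5*X) = -16 - 5*X)
-5*M(-1, 2) = -5*(-16 - 5*(-1)) = -5*(-16 + 5) = -5*(-11) = 55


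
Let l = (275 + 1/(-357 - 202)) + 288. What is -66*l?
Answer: -20771256/559 ≈ -37158.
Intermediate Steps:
l = 314716/559 (l = (275 + 1/(-559)) + 288 = (275 - 1/559) + 288 = 153724/559 + 288 = 314716/559 ≈ 563.00)
-66*l = -66*314716/559 = -20771256/559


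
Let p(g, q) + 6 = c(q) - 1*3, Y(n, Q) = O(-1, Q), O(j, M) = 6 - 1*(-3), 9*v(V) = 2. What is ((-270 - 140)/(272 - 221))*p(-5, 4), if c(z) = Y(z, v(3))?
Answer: 0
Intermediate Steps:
v(V) = 2/9 (v(V) = (⅑)*2 = 2/9)
O(j, M) = 9 (O(j, M) = 6 + 3 = 9)
Y(n, Q) = 9
c(z) = 9
p(g, q) = 0 (p(g, q) = -6 + (9 - 1*3) = -6 + (9 - 3) = -6 + 6 = 0)
((-270 - 140)/(272 - 221))*p(-5, 4) = ((-270 - 140)/(272 - 221))*0 = -410/51*0 = 0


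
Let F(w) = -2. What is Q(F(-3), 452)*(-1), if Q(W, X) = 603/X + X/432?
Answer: -14525/6102 ≈ -2.3804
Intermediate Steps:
Q(W, X) = 603/X + X/432 (Q(W, X) = 603/X + X*(1/432) = 603/X + X/432)
Q(F(-3), 452)*(-1) = (603/452 + (1/432)*452)*(-1) = (603*(1/452) + 113/108)*(-1) = (603/452 + 113/108)*(-1) = (14525/6102)*(-1) = -14525/6102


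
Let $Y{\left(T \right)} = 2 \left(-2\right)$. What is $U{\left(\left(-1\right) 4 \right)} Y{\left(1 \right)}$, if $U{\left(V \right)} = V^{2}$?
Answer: $-64$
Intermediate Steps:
$Y{\left(T \right)} = -4$
$U{\left(\left(-1\right) 4 \right)} Y{\left(1 \right)} = \left(\left(-1\right) 4\right)^{2} \left(-4\right) = \left(-4\right)^{2} \left(-4\right) = 16 \left(-4\right) = -64$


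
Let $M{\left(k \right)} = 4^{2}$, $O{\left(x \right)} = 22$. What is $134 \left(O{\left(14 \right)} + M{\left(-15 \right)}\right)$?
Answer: $5092$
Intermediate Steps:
$M{\left(k \right)} = 16$
$134 \left(O{\left(14 \right)} + M{\left(-15 \right)}\right) = 134 \left(22 + 16\right) = 134 \cdot 38 = 5092$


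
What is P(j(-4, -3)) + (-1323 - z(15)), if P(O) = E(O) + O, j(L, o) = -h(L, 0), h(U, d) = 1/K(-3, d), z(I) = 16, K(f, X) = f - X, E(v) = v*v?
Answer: -12047/9 ≈ -1338.6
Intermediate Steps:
E(v) = v**2
h(U, d) = 1/(-3 - d)
j(L, o) = 1/3 (j(L, o) = -(-1)/(3 + 0) = -(-1)/3 = -1*(-1/3) = 1/3)
P(O) = O + O**2 (P(O) = O**2 + O = O + O**2)
P(j(-4, -3)) + (-1323 - z(15)) = (1 + 1/3)/3 + (-1323 - 1*16) = (1/3)*(4/3) + (-1323 - 16) = 4/9 - 1339 = -12047/9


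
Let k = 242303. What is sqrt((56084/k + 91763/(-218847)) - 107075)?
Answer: 2*I*sqrt(75270990552176559548347089)/53027284641 ≈ 327.22*I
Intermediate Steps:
sqrt((56084/k + 91763/(-218847)) - 107075) = sqrt((56084/242303 + 91763/(-218847)) - 107075) = sqrt((56084*(1/242303) + 91763*(-1/218847)) - 107075) = sqrt((56084/242303 - 91763/218847) - 107075) = sqrt(-9960635041/53027284641 - 107075) = sqrt(-5677906463570116/53027284641) = 2*I*sqrt(75270990552176559548347089)/53027284641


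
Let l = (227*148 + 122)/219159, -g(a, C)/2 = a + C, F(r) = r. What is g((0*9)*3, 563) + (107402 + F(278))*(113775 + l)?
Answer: 2684984287409206/219159 ≈ 1.2251e+10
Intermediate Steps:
g(a, C) = -2*C - 2*a (g(a, C) = -2*(a + C) = -2*(C + a) = -2*C - 2*a)
l = 33718/219159 (l = (33596 + 122)*(1/219159) = 33718*(1/219159) = 33718/219159 ≈ 0.15385)
g((0*9)*3, 563) + (107402 + F(278))*(113775 + l) = (-2*563 - 2*0*9*3) + (107402 + 278)*(113775 + 33718/219159) = (-1126 - 0*3) + 107680*(24934848943/219159) = (-1126 - 2*0) + 2684984534182240/219159 = (-1126 + 0) + 2684984534182240/219159 = -1126 + 2684984534182240/219159 = 2684984287409206/219159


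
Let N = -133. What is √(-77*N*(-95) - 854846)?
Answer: I*√1827741 ≈ 1351.9*I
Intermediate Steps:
√(-77*N*(-95) - 854846) = √(-77*(-133)*(-95) - 854846) = √(10241*(-95) - 854846) = √(-972895 - 854846) = √(-1827741) = I*√1827741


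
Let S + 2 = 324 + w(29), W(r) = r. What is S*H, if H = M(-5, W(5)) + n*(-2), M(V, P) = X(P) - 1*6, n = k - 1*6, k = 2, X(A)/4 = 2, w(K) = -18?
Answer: 3040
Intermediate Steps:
X(A) = 8 (X(A) = 4*2 = 8)
n = -4 (n = 2 - 1*6 = 2 - 6 = -4)
S = 304 (S = -2 + (324 - 18) = -2 + 306 = 304)
M(V, P) = 2 (M(V, P) = 8 - 1*6 = 8 - 6 = 2)
H = 10 (H = 2 - 4*(-2) = 2 + 8 = 10)
S*H = 304*10 = 3040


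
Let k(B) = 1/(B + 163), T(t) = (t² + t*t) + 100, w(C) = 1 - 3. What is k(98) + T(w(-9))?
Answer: 28189/261 ≈ 108.00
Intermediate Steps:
w(C) = -2
T(t) = 100 + 2*t² (T(t) = (t² + t²) + 100 = 2*t² + 100 = 100 + 2*t²)
k(B) = 1/(163 + B)
k(98) + T(w(-9)) = 1/(163 + 98) + (100 + 2*(-2)²) = 1/261 + (100 + 2*4) = 1/261 + (100 + 8) = 1/261 + 108 = 28189/261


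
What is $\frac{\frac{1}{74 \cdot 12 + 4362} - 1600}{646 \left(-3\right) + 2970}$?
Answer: $- \frac{8399999}{5418000} \approx -1.5504$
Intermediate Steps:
$\frac{\frac{1}{74 \cdot 12 + 4362} - 1600}{646 \left(-3\right) + 2970} = \frac{\frac{1}{888 + 4362} - 1600}{-1938 + 2970} = \frac{\frac{1}{5250} - 1600}{1032} = \left(\frac{1}{5250} - 1600\right) \frac{1}{1032} = \left(- \frac{8399999}{5250}\right) \frac{1}{1032} = - \frac{8399999}{5418000}$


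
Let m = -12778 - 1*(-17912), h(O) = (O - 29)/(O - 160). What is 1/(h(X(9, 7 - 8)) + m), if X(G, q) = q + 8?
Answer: 153/785524 ≈ 0.00019477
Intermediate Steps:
X(G, q) = 8 + q
h(O) = (-29 + O)/(-160 + O)
m = 5134 (m = -12778 + 17912 = 5134)
1/(h(X(9, 7 - 8)) + m) = 1/((-29 + (8 + (7 - 8)))/(-160 + (8 + (7 - 8))) + 5134) = 1/((-29 + (8 - 1))/(-160 + (8 - 1)) + 5134) = 1/((-29 + 7)/(-160 + 7) + 5134) = 1/(-22/(-153) + 5134) = 1/(-1/153*(-22) + 5134) = 1/(22/153 + 5134) = 1/(785524/153) = 153/785524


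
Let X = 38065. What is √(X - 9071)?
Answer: √28994 ≈ 170.28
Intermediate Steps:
√(X - 9071) = √(38065 - 9071) = √28994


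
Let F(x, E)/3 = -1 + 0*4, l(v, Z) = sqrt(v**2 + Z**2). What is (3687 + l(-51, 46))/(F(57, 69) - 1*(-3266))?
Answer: 3687/3263 + sqrt(4717)/3263 ≈ 1.1510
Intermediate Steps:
l(v, Z) = sqrt(Z**2 + v**2)
F(x, E) = -3 (F(x, E) = 3*(-1 + 0*4) = 3*(-1 + 0) = 3*(-1) = -3)
(3687 + l(-51, 46))/(F(57, 69) - 1*(-3266)) = (3687 + sqrt(46**2 + (-51)**2))/(-3 - 1*(-3266)) = (3687 + sqrt(2116 + 2601))/(-3 + 3266) = (3687 + sqrt(4717))/3263 = (3687 + sqrt(4717))*(1/3263) = 3687/3263 + sqrt(4717)/3263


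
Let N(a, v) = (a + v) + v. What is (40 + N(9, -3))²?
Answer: 1849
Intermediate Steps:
N(a, v) = a + 2*v
(40 + N(9, -3))² = (40 + (9 + 2*(-3)))² = (40 + (9 - 6))² = (40 + 3)² = 43² = 1849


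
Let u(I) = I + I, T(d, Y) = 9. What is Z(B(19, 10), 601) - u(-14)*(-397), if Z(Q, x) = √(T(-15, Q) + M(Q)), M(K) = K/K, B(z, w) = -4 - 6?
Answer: -11116 + √10 ≈ -11113.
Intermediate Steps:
u(I) = 2*I
B(z, w) = -10
M(K) = 1
Z(Q, x) = √10 (Z(Q, x) = √(9 + 1) = √10)
Z(B(19, 10), 601) - u(-14)*(-397) = √10 - 2*(-14)*(-397) = √10 - (-28)*(-397) = √10 - 1*11116 = √10 - 11116 = -11116 + √10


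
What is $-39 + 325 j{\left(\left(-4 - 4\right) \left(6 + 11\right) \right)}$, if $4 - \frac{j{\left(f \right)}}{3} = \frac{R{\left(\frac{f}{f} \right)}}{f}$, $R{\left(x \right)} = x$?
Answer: $\frac{526071}{136} \approx 3868.2$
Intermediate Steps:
$j{\left(f \right)} = 12 - \frac{3}{f}$ ($j{\left(f \right)} = 12 - 3 \frac{f \frac{1}{f}}{f} = 12 - 3 \cdot 1 \frac{1}{f} = 12 - \frac{3}{f}$)
$-39 + 325 j{\left(\left(-4 - 4\right) \left(6 + 11\right) \right)} = -39 + 325 \left(12 - \frac{3}{\left(-4 - 4\right) \left(6 + 11\right)}\right) = -39 + 325 \left(12 - \frac{3}{\left(-8\right) 17}\right) = -39 + 325 \left(12 - \frac{3}{-136}\right) = -39 + 325 \left(12 - - \frac{3}{136}\right) = -39 + 325 \left(12 + \frac{3}{136}\right) = -39 + 325 \cdot \frac{1635}{136} = -39 + \frac{531375}{136} = \frac{526071}{136}$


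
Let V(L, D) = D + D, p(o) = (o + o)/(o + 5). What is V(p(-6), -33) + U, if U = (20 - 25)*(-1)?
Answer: -61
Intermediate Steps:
p(o) = 2*o/(5 + o) (p(o) = (2*o)/(5 + o) = 2*o/(5 + o))
U = 5 (U = -5*(-1) = 5)
V(L, D) = 2*D
V(p(-6), -33) + U = 2*(-33) + 5 = -66 + 5 = -61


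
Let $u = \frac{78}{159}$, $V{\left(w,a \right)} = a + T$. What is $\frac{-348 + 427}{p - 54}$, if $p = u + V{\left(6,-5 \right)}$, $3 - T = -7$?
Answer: $- \frac{4187}{2571} \approx -1.6285$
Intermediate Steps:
$T = 10$ ($T = 3 - -7 = 3 + 7 = 10$)
$V{\left(w,a \right)} = 10 + a$ ($V{\left(w,a \right)} = a + 10 = 10 + a$)
$u = \frac{26}{53}$ ($u = 78 \cdot \frac{1}{159} = \frac{26}{53} \approx 0.49057$)
$p = \frac{291}{53}$ ($p = \frac{26}{53} + \left(10 - 5\right) = \frac{26}{53} + 5 = \frac{291}{53} \approx 5.4906$)
$\frac{-348 + 427}{p - 54} = \frac{-348 + 427}{\frac{291}{53} - 54} = \frac{79}{- \frac{2571}{53}} = 79 \left(- \frac{53}{2571}\right) = - \frac{4187}{2571}$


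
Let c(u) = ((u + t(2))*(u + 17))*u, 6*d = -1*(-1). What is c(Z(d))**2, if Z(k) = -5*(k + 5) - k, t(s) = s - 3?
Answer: 39917124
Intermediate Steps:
t(s) = -3 + s
d = 1/6 (d = (-1*(-1))/6 = (1/6)*1 = 1/6 ≈ 0.16667)
Z(k) = -25 - 6*k (Z(k) = -5*(5 + k) - k = (-25 - 5*k) - k = -25 - 6*k)
c(u) = u*(-1 + u)*(17 + u) (c(u) = ((u + (-3 + 2))*(u + 17))*u = ((u - 1)*(17 + u))*u = ((-1 + u)*(17 + u))*u = u*(-1 + u)*(17 + u))
c(Z(d))**2 = ((-25 - 6*1/6)*(-17 + (-25 - 6*1/6)**2 + 16*(-25 - 6*1/6)))**2 = ((-25 - 1)*(-17 + (-25 - 1)**2 + 16*(-25 - 1)))**2 = (-26*(-17 + (-26)**2 + 16*(-26)))**2 = (-26*(-17 + 676 - 416))**2 = (-26*243)**2 = (-6318)**2 = 39917124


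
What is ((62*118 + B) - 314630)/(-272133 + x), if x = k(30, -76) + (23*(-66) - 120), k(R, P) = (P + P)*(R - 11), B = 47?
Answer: 307267/276659 ≈ 1.1106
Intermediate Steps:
k(R, P) = 2*P*(-11 + R) (k(R, P) = (2*P)*(-11 + R) = 2*P*(-11 + R))
x = -4526 (x = 2*(-76)*(-11 + 30) + (23*(-66) - 120) = 2*(-76)*19 + (-1518 - 120) = -2888 - 1638 = -4526)
((62*118 + B) - 314630)/(-272133 + x) = ((62*118 + 47) - 314630)/(-272133 - 4526) = ((7316 + 47) - 314630)/(-276659) = (7363 - 314630)*(-1/276659) = -307267*(-1/276659) = 307267/276659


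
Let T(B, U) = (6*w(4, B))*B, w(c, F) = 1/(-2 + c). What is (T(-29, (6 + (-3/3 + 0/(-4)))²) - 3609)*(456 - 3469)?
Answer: 11136048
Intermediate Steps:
T(B, U) = 3*B (T(B, U) = (6/(-2 + 4))*B = (6/2)*B = (6*(½))*B = 3*B)
(T(-29, (6 + (-3/3 + 0/(-4)))²) - 3609)*(456 - 3469) = (3*(-29) - 3609)*(456 - 3469) = (-87 - 3609)*(-3013) = -3696*(-3013) = 11136048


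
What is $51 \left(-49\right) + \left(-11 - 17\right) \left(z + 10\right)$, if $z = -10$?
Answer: $-2499$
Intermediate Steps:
$51 \left(-49\right) + \left(-11 - 17\right) \left(z + 10\right) = 51 \left(-49\right) + \left(-11 - 17\right) \left(-10 + 10\right) = -2499 - 0 = -2499 + 0 = -2499$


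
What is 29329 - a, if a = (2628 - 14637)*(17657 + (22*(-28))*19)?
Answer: 71518906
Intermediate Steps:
a = -71489577 (a = -12009*(17657 - 616*19) = -12009*(17657 - 11704) = -12009*5953 = -71489577)
29329 - a = 29329 - 1*(-71489577) = 29329 + 71489577 = 71518906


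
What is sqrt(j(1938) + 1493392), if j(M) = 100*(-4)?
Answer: 864*sqrt(2) ≈ 1221.9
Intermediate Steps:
j(M) = -400
sqrt(j(1938) + 1493392) = sqrt(-400 + 1493392) = sqrt(1492992) = 864*sqrt(2)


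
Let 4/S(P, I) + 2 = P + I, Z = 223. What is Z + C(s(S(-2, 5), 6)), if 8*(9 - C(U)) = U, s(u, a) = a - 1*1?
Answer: 1851/8 ≈ 231.38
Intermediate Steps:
S(P, I) = 4/(-2 + I + P) (S(P, I) = 4/(-2 + (P + I)) = 4/(-2 + (I + P)) = 4/(-2 + I + P))
s(u, a) = -1 + a (s(u, a) = a - 1 = -1 + a)
C(U) = 9 - U/8
Z + C(s(S(-2, 5), 6)) = 223 + (9 - (-1 + 6)/8) = 223 + (9 - 1/8*5) = 223 + (9 - 5/8) = 223 + 67/8 = 1851/8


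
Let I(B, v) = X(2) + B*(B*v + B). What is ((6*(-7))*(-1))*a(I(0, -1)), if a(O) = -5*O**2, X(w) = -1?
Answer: -210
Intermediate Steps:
I(B, v) = -1 + B*(B + B*v) (I(B, v) = -1 + B*(B*v + B) = -1 + B*(B + B*v))
((6*(-7))*(-1))*a(I(0, -1)) = ((6*(-7))*(-1))*(-5*(-1 + 0**2 - 1*0**2)**2) = (-42*(-1))*(-5*(-1 + 0 - 1*0)**2) = 42*(-5*(-1 + 0 + 0)**2) = 42*(-5*(-1)**2) = 42*(-5*1) = 42*(-5) = -210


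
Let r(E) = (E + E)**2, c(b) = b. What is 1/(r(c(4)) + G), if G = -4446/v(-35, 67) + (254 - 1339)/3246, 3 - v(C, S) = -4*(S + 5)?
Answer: 314862/15235351 ≈ 0.020667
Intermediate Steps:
v(C, S) = 23 + 4*S (v(C, S) = 3 - (-4)*(S + 5) = 3 - (-4)*(5 + S) = 3 - (-20 - 4*S) = 3 + (20 + 4*S) = 23 + 4*S)
r(E) = 4*E**2 (r(E) = (2*E)**2 = 4*E**2)
G = -4915817/314862 (G = -4446/(23 + 4*67) + (254 - 1339)/3246 = -4446/(23 + 268) - 1085*1/3246 = -4446/291 - 1085/3246 = -4446*1/291 - 1085/3246 = -1482/97 - 1085/3246 = -4915817/314862 ≈ -15.613)
1/(r(c(4)) + G) = 1/(4*4**2 - 4915817/314862) = 1/(4*16 - 4915817/314862) = 1/(64 - 4915817/314862) = 1/(15235351/314862) = 314862/15235351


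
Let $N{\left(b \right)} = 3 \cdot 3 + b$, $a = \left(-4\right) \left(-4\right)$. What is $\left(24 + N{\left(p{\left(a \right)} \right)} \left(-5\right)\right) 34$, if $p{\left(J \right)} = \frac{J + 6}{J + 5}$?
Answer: $- \frac{18734}{21} \approx -892.1$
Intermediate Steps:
$a = 16$
$p{\left(J \right)} = \frac{6 + J}{5 + J}$
$N{\left(b \right)} = 9 + b$
$\left(24 + N{\left(p{\left(a \right)} \right)} \left(-5\right)\right) 34 = \left(24 + \left(9 + \frac{6 + 16}{5 + 16}\right) \left(-5\right)\right) 34 = \left(24 + \left(9 + \frac{1}{21} \cdot 22\right) \left(-5\right)\right) 34 = \left(24 + \left(9 + \frac{22}{21}\right) \left(-5\right)\right) 34 = \left(24 + \frac{211}{21} \left(-5\right)\right) 34 = \left(24 - \frac{1055}{21}\right) 34 = \left(- \frac{551}{21}\right) 34 = - \frac{18734}{21}$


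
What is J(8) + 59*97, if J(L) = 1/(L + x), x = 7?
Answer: 85846/15 ≈ 5723.1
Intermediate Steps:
J(L) = 1/(7 + L) (J(L) = 1/(L + 7) = 1/(7 + L))
J(8) + 59*97 = 1/(7 + 8) + 59*97 = 1/15 + 5723 = 85846/15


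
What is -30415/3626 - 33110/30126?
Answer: -74024225/7802634 ≈ -9.4871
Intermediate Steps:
-30415/3626 - 33110/30126 = -30415*1/3626 - 33110*1/30126 = -4345/518 - 16555/15063 = -74024225/7802634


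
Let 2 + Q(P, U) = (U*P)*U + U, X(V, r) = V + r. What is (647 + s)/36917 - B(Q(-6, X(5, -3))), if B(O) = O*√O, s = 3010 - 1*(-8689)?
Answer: 12346/36917 + 48*I*√6 ≈ 0.33443 + 117.58*I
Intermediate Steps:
Q(P, U) = -2 + U + P*U² (Q(P, U) = -2 + ((U*P)*U + U) = -2 + ((P*U)*U + U) = -2 + (P*U² + U) = -2 + (U + P*U²) = -2 + U + P*U²)
s = 11699 (s = 3010 + 8689 = 11699)
B(O) = O^(3/2)
(647 + s)/36917 - B(Q(-6, X(5, -3))) = (647 + 11699)/36917 - (-2 + (5 - 3) - 6*(5 - 3)²)^(3/2) = 12346*(1/36917) - (-2 + 2 - 6*2²)^(3/2) = 12346/36917 - (-2 + 2 - 6*4)^(3/2) = 12346/36917 - (-2 + 2 - 24)^(3/2) = 12346/36917 - (-24)^(3/2) = 12346/36917 - (-48)*I*√6 = 12346/36917 + 48*I*√6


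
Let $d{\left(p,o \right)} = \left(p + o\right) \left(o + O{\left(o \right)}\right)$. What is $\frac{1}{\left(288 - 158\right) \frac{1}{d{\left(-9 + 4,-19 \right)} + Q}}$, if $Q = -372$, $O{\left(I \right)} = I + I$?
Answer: $\frac{498}{65} \approx 7.6615$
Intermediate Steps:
$O{\left(I \right)} = 2 I$
$d{\left(p,o \right)} = 3 o \left(o + p\right)$ ($d{\left(p,o \right)} = \left(p + o\right) \left(o + 2 o\right) = \left(o + p\right) 3 o = 3 o \left(o + p\right)$)
$\frac{1}{\left(288 - 158\right) \frac{1}{d{\left(-9 + 4,-19 \right)} + Q}} = \frac{1}{\left(288 - 158\right) \frac{1}{3 \left(-19\right) \left(-19 + \left(-9 + 4\right)\right) - 372}} = \frac{1}{130 \frac{1}{3 \left(-19\right) \left(-19 - 5\right) - 372}} = \frac{1}{130 \frac{1}{3 \left(-19\right) \left(-24\right) - 372}} = \frac{1}{130 \frac{1}{1368 - 372}} = \frac{1}{130 \cdot \frac{1}{996}} = \frac{1}{\frac{65}{498}} = \frac{498}{65}$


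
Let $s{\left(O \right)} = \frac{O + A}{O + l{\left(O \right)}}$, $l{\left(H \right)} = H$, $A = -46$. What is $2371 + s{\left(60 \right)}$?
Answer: $\frac{142267}{60} \approx 2371.1$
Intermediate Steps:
$s{\left(O \right)} = \frac{-46 + O}{2 O}$ ($s{\left(O \right)} = \frac{O - 46}{O + O} = \frac{-46 + O}{2 O}$)
$2371 + s{\left(60 \right)} = 2371 + \frac{-46 + 60}{2 \cdot 60} = 2371 + \frac{1}{2} \cdot \frac{1}{60} \cdot 14 = 2371 + \frac{7}{60} = \frac{142267}{60}$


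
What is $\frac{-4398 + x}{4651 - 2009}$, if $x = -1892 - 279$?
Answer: $- \frac{6569}{2642} \approx -2.4864$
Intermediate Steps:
$x = -2171$ ($x = -1892 - 279 = -2171$)
$\frac{-4398 + x}{4651 - 2009} = \frac{-4398 - 2171}{4651 - 2009} = - \frac{6569}{2642}$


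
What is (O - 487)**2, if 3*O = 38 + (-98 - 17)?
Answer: 2365444/9 ≈ 2.6283e+5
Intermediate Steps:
O = -77/3 (O = (38 + (-98 - 17))/3 = (38 - 115)/3 = (1/3)*(-77) = -77/3 ≈ -25.667)
(O - 487)**2 = (-77/3 - 487)**2 = (-1538/3)**2 = 2365444/9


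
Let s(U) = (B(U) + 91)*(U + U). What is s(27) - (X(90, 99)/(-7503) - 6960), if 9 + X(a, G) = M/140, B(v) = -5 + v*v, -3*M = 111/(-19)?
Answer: 24811176017/486780 ≈ 50970.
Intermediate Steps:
M = 37/19 (M = -37/(-19) = -37*(-1)/19 = -⅓*(-111/19) = 37/19 ≈ 1.9474)
B(v) = -5 + v²
X(a, G) = -23903/2660 (X(a, G) = -9 + (37/19)/140 = -9 + (37/19)*(1/140) = -9 + 37/2660 = -23903/2660)
s(U) = 2*U*(86 + U²) (s(U) = ((-5 + U²) + 91)*(U + U) = (86 + U²)*(2*U) = 2*U*(86 + U²))
s(27) - (X(90, 99)/(-7503) - 6960) = 2*27*(86 + 27²) - (-23903/2660/(-7503) - 6960) = 2*27*(86 + 729) - (-23903/2660*(-1/7503) - 6960) = 2*27*815 - (583/486780 - 6960) = 44010 - 1*(-3387988217/486780) = 44010 + 3387988217/486780 = 24811176017/486780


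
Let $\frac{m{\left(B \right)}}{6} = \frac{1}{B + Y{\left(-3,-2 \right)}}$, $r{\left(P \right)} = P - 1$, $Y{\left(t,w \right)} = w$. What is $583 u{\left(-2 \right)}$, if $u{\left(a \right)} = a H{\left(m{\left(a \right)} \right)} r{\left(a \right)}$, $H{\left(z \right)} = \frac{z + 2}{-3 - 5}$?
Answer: $- \frac{1749}{8} \approx -218.63$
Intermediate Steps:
$r{\left(P \right)} = -1 + P$
$m{\left(B \right)} = \frac{6}{-2 + B}$ ($m{\left(B \right)} = \frac{6}{B - 2} = \frac{6}{-2 + B}$)
$H{\left(z \right)} = - \frac{1}{4} - \frac{z}{8}$ ($H{\left(z \right)} = \frac{2 + z}{-8} = \left(2 + z\right) \left(- \frac{1}{8}\right) = - \frac{1}{4} - \frac{z}{8}$)
$u{\left(a \right)} = a \left(-1 + a\right) \left(- \frac{1}{4} - \frac{3}{4 \left(-2 + a\right)}\right)$ ($u{\left(a \right)} = a \left(- \frac{1}{4} - \frac{6 \frac{1}{-2 + a}}{8}\right) \left(-1 + a\right) = a \left(- \frac{1}{4} - \frac{3}{4 \left(-2 + a\right)}\right) \left(-1 + a\right) = a \left(-1 + a\right) \left(- \frac{1}{4} - \frac{3}{4 \left(-2 + a\right)}\right)$)
$583 u{\left(-2 \right)} = 583 \frac{-2 - \left(-2\right)^{3}}{-8 + 4 \left(-2\right)} = 583 \frac{-2 - -8}{-8 - 8} = 583 \frac{-2 + 8}{-16} = 583 \left(\left(- \frac{1}{16}\right) 6\right) = 583 \left(- \frac{3}{8}\right) = - \frac{1749}{8}$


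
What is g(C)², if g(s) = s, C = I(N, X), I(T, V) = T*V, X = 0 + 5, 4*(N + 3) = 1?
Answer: 3025/16 ≈ 189.06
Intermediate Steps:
N = -11/4 (N = -3 + (¼)*1 = -3 + ¼ = -11/4 ≈ -2.7500)
X = 5
C = -55/4 (C = -11/4*5 = -55/4 ≈ -13.750)
g(C)² = (-55/4)² = 3025/16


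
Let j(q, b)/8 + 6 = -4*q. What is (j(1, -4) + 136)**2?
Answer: 3136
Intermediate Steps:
j(q, b) = -48 - 32*q (j(q, b) = -48 + 8*(-4*q) = -48 - 32*q)
(j(1, -4) + 136)**2 = ((-48 - 32*1) + 136)**2 = ((-48 - 32) + 136)**2 = (-80 + 136)**2 = 56**2 = 3136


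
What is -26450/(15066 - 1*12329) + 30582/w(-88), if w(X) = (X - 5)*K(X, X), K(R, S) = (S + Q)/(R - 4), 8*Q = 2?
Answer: -152976266/431613 ≈ -354.43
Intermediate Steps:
Q = ¼ (Q = (⅛)*2 = ¼ ≈ 0.25000)
K(R, S) = (¼ + S)/(-4 + R) (K(R, S) = (S + ¼)/(R - 4) = (¼ + S)/(-4 + R))
w(X) = (-5 + X)*(¼ + X)/(-4 + X) (w(X) = (X - 5)*((¼ + X)/(-4 + X)) = (-5 + X)*((¼ + X)/(-4 + X)) = (-5 + X)*(¼ + X)/(-4 + X))
-26450/(15066 - 1*12329) + 30582/w(-88) = -26450/(15066 - 1*12329) + 30582/(((1 + 4*(-88))*(-5 - 88)/(4*(-4 - 88)))) = -26450/(15066 - 12329) + 30582/(((¼)*(1 - 352)*(-93)/(-92))) = -26450/2737 + 30582/(((¼)*(-1/92)*(-351)*(-93))) = -26450*1/2737 + 30582/(-32643/368) = -1150/119 + 30582*(-368/32643) = -1150/119 - 1250464/3627 = -152976266/431613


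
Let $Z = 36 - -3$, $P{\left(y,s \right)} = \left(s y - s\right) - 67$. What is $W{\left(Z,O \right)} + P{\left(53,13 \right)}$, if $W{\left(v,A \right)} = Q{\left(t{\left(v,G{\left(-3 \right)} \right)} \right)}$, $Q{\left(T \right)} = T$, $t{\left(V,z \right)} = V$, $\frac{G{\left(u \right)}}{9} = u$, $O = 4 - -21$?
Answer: $648$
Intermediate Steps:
$P{\left(y,s \right)} = -67 - s + s y$ ($P{\left(y,s \right)} = \left(- s + s y\right) - 67 = -67 - s + s y$)
$O = 25$ ($O = 4 + 21 = 25$)
$G{\left(u \right)} = 9 u$
$Z = 39$ ($Z = 36 + 3 = 39$)
$W{\left(v,A \right)} = v$
$W{\left(Z,O \right)} + P{\left(53,13 \right)} = 39 - -609 = 39 + 609 = 648$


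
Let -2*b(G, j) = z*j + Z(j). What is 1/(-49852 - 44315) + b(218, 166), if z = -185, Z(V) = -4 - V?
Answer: 1453938479/94167 ≈ 15440.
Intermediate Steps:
b(G, j) = 2 + 93*j (b(G, j) = -(-185*j + (-4 - j))/2 = -(-4 - 186*j)/2 = 2 + 93*j)
1/(-49852 - 44315) + b(218, 166) = 1/(-49852 - 44315) + (2 + 93*166) = 1/(-94167) + (2 + 15438) = -1/94167 + 15440 = 1453938479/94167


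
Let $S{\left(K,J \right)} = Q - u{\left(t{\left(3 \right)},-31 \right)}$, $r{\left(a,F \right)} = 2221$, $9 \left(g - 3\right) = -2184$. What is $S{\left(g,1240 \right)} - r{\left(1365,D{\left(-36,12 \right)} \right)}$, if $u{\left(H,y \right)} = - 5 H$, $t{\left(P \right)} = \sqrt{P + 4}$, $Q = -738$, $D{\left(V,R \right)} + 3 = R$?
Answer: $-2959 + 5 \sqrt{7} \approx -2945.8$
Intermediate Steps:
$g = - \frac{719}{3}$ ($g = 3 + \frac{1}{9} \left(-2184\right) = 3 - \frac{728}{3} = - \frac{719}{3} \approx -239.67$)
$D{\left(V,R \right)} = -3 + R$
$t{\left(P \right)} = \sqrt{4 + P}$
$S{\left(K,J \right)} = -738 + 5 \sqrt{7}$ ($S{\left(K,J \right)} = -738 - - 5 \sqrt{4 + 3} = -738 - - 5 \sqrt{7} = -738 + 5 \sqrt{7}$)
$S{\left(g,1240 \right)} - r{\left(1365,D{\left(-36,12 \right)} \right)} = \left(-738 + 5 \sqrt{7}\right) - 2221 = -2959 + 5 \sqrt{7}$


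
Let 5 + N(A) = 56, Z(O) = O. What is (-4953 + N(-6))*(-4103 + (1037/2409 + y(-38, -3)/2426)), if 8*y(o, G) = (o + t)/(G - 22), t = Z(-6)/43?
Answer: 97943495472289/4870195 ≈ 2.0111e+7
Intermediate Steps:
N(A) = 51 (N(A) = -5 + 56 = 51)
t = -6/43 ≈ -0.13953
y(o, G) = (-6/43 + o)/(8*(-22 + G)) (y(o, G) = ((o - 6/43)/(G - 22))/8 = ((-6/43 + o)/(-22 + G))/8 = (-6/43 + o)/(8*(-22 + G)))
(-4953 + N(-6))*(-4103 + (1037/2409 + y(-38, -3)/2426)) = (-4953 + 51)*(-4103 + (1037/2409 + ((-6 + 43*(-38))/(344*(-22 - 3)))/2426)) = -4902*(-4103 + (1037*(1/2409) + ((1/344)*(-6 - 1634)/(-25))*(1/2426))) = -4902*(-4103 + (1037/2409 + ((1/344)*(-1/25)*(-1640))*(1/2426))) = -4902*(-4103 + (1037/2409 + (41/215)*(1/2426))) = -4902*(-4103 + (1037/2409 + 41/521590)) = -4902*(-4103 + 540987599/1256510310) = -4902*(-5154920814331/1256510310) = 97943495472289/4870195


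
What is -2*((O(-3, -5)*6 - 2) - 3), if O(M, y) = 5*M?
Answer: 190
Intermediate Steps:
-2*((O(-3, -5)*6 - 2) - 3) = -2*(((5*(-3))*6 - 2) - 3) = -2*((-15*6 - 2) - 3) = -2*((-90 - 2) - 3) = -2*(-92 - 3) = -2*(-95) = 190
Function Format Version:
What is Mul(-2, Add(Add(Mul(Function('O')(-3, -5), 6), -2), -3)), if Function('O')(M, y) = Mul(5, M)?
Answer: 190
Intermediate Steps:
Mul(-2, Add(Add(Mul(Function('O')(-3, -5), 6), -2), -3)) = Mul(-2, Add(Add(Mul(Mul(5, -3), 6), -2), -3)) = Mul(-2, Add(Add(Mul(-15, 6), -2), -3)) = Mul(-2, Add(Add(-90, -2), -3)) = Mul(-2, Add(-92, -3)) = Mul(-2, -95) = 190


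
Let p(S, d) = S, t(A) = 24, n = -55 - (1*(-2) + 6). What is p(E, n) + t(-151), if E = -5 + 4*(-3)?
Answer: 7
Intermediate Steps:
E = -17 (E = -5 - 12 = -17)
n = -59 (n = -55 - (-2 + 6) = -55 - 1*4 = -55 - 4 = -59)
p(E, n) + t(-151) = -17 + 24 = 7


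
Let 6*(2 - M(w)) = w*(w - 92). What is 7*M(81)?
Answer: 2107/2 ≈ 1053.5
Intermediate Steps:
M(w) = 2 - w*(-92 + w)/6 (M(w) = 2 - w*(w - 92)/6 = 2 - w*(-92 + w)/6)
7*M(81) = 7*(2 - ⅙*81² + (46/3)*81) = 7*(2 - ⅙*6561 + 1242) = 7*(2 - 2187/2 + 1242) = 7*(301/2) = 2107/2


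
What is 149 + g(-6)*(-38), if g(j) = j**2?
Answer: -1219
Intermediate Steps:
149 + g(-6)*(-38) = 149 + (-6)**2*(-38) = 149 + 36*(-38) = 149 - 1368 = -1219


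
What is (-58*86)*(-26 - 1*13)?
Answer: 194532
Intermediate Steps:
(-58*86)*(-26 - 1*13) = -4988*(-26 - 13) = -4988*(-39) = 194532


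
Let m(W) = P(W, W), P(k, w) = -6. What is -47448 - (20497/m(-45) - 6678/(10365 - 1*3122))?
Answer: -1913495345/43458 ≈ -44031.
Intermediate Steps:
m(W) = -6
-47448 - (20497/m(-45) - 6678/(10365 - 1*3122)) = -47448 - (20497/(-6) - 6678/(10365 - 1*3122)) = -47448 - (20497*(-⅙) - 6678/(10365 - 3122)) = -47448 - (-20497/6 - 6678/7243) = -47448 - 1*(-148499839/43458) = -47448 + 148499839/43458 = -1913495345/43458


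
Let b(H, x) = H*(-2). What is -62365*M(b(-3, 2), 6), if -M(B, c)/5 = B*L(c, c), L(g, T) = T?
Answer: 11225700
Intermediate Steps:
b(H, x) = -2*H
M(B, c) = -5*B*c
-62365*M(b(-3, 2), 6) = -(-311825)*(-2*(-3))*6 = -(-311825)*6*6 = -62365*(-180) = 11225700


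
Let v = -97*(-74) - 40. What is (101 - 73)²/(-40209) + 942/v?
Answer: 16140343/143505921 ≈ 0.11247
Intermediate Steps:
v = 7138 (v = 7178 - 40 = 7138)
(101 - 73)²/(-40209) + 942/v = (101 - 73)²/(-40209) + 942/7138 = 28²*(-1/40209) + 942*(1/7138) = 784*(-1/40209) + 471/3569 = -784/40209 + 471/3569 = 16140343/143505921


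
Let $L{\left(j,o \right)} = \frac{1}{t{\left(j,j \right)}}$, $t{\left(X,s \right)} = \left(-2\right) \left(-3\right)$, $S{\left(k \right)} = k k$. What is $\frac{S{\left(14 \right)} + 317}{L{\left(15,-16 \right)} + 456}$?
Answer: $\frac{3078}{2737} \approx 1.1246$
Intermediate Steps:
$S{\left(k \right)} = k^{2}$
$t{\left(X,s \right)} = 6$
$L{\left(j,o \right)} = \frac{1}{6}$
$\frac{S{\left(14 \right)} + 317}{L{\left(15,-16 \right)} + 456} = \frac{14^{2} + 317}{\frac{1}{6} + 456} = \frac{196 + 317}{\frac{2737}{6}} = 513 \cdot \frac{6}{2737} = \frac{3078}{2737}$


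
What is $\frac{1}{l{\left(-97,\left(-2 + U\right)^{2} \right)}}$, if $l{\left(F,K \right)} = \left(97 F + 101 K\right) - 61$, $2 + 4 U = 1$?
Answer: $- \frac{16}{143339} \approx -0.00011162$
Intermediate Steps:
$U = - \frac{1}{4}$ ($U = - \frac{1}{2} + \frac{1}{4} \cdot 1 = - \frac{1}{2} + \frac{1}{4} = - \frac{1}{4} \approx -0.25$)
$l{\left(F,K \right)} = -61 + 97 F + 101 K$
$\frac{1}{l{\left(-97,\left(-2 + U\right)^{2} \right)}} = \frac{1}{-61 + 97 \left(-97\right) + 101 \left(-2 - \frac{1}{4}\right)^{2}} = \frac{1}{-61 - 9409 + 101 \left(- \frac{9}{4}\right)^{2}} = \frac{1}{-61 - 9409 + 101 \cdot \frac{81}{16}} = \frac{1}{-61 - 9409 + \frac{8181}{16}} = \frac{1}{- \frac{143339}{16}} = - \frac{16}{143339}$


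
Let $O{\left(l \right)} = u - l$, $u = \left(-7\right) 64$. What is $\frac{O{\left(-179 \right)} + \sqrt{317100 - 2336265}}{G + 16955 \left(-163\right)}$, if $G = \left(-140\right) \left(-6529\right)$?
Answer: $\frac{269}{1849605} - \frac{i \sqrt{2019165}}{1849605} \approx 0.00014544 - 0.00076826 i$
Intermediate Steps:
$u = -448$
$G = 914060$
$O{\left(l \right)} = -448 - l$
$\frac{O{\left(-179 \right)} + \sqrt{317100 - 2336265}}{G + 16955 \left(-163\right)} = \frac{\left(-448 - -179\right) + \sqrt{317100 - 2336265}}{914060 + 16955 \left(-163\right)} = \frac{\left(-448 + 179\right) + \sqrt{-2019165}}{914060 - 2763665} = \frac{-269 + i \sqrt{2019165}}{-1849605} = \left(-269 + i \sqrt{2019165}\right) \left(- \frac{1}{1849605}\right) = \frac{269}{1849605} - \frac{i \sqrt{2019165}}{1849605}$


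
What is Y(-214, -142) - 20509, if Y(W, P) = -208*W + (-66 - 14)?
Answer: 23923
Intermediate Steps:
Y(W, P) = -80 - 208*W (Y(W, P) = -208*W - 80 = -80 - 208*W)
Y(-214, -142) - 20509 = (-80 - 208*(-214)) - 20509 = (-80 + 44512) - 20509 = 44432 - 20509 = 23923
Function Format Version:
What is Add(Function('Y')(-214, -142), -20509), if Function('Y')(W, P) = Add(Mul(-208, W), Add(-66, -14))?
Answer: 23923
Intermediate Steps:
Function('Y')(W, P) = Add(-80, Mul(-208, W)) (Function('Y')(W, P) = Add(Mul(-208, W), -80) = Add(-80, Mul(-208, W)))
Add(Function('Y')(-214, -142), -20509) = Add(Add(-80, Mul(-208, -214)), -20509) = Add(Add(-80, 44512), -20509) = Add(44432, -20509) = 23923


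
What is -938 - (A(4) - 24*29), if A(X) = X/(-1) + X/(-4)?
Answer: -237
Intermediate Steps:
A(X) = -5*X/4 (A(X) = X*(-1) + X*(-¼) = -X - X/4 = -5*X/4)
-938 - (A(4) - 24*29) = -938 - (-5/4*4 - 24*29) = -938 - (-5 - 696) = -938 - 1*(-701) = -938 + 701 = -237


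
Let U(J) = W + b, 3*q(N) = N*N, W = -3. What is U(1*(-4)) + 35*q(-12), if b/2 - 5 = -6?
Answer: 1675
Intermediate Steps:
b = -2 (b = 10 + 2*(-6) = 10 - 12 = -2)
q(N) = N²/3 (q(N) = (N*N)/3 = N²/3)
U(J) = -5 (U(J) = -3 - 2 = -5)
U(1*(-4)) + 35*q(-12) = -5 + 35*((⅓)*(-12)²) = -5 + 35*((⅓)*144) = -5 + 35*48 = -5 + 1680 = 1675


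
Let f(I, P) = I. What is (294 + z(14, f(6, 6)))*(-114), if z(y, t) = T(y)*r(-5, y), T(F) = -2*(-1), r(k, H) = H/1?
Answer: -36708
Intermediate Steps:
r(k, H) = H (r(k, H) = H*1 = H)
T(F) = 2
z(y, t) = 2*y
(294 + z(14, f(6, 6)))*(-114) = (294 + 2*14)*(-114) = (294 + 28)*(-114) = 322*(-114) = -36708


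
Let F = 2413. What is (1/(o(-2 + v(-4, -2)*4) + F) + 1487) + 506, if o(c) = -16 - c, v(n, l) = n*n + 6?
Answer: 4605824/2311 ≈ 1993.0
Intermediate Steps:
v(n, l) = 6 + n**2 (v(n, l) = n**2 + 6 = 6 + n**2)
(1/(o(-2 + v(-4, -2)*4) + F) + 1487) + 506 = (1/((-16 - (-2 + (6 + (-4)**2)*4)) + 2413) + 1487) + 506 = (1/((-16 - (-2 + (6 + 16)*4)) + 2413) + 1487) + 506 = (1/((-16 - (-2 + 22*4)) + 2413) + 1487) + 506 = (1/((-16 - (-2 + 88)) + 2413) + 1487) + 506 = (1/((-16 - 1*86) + 2413) + 1487) + 506 = (1/((-16 - 86) + 2413) + 1487) + 506 = (1/(-102 + 2413) + 1487) + 506 = (1/2311 + 1487) + 506 = 3436458/2311 + 506 = 4605824/2311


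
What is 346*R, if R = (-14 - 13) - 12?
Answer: -13494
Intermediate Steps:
R = -39 (R = -27 - 12 = -39)
346*R = 346*(-39) = -13494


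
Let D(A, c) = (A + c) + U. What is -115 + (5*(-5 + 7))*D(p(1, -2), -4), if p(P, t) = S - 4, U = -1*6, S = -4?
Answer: -295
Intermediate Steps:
U = -6
p(P, t) = -8 (p(P, t) = -4 - 4 = -8)
D(A, c) = -6 + A + c (D(A, c) = (A + c) - 6 = -6 + A + c)
-115 + (5*(-5 + 7))*D(p(1, -2), -4) = -115 + (5*(-5 + 7))*(-6 - 8 - 4) = -115 + (5*2)*(-18) = -115 + 10*(-18) = -115 - 180 = -295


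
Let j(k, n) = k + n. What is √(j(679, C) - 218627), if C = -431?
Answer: I*√218379 ≈ 467.31*I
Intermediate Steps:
√(j(679, C) - 218627) = √((679 - 431) - 218627) = √(248 - 218627) = √(-218379) = I*√218379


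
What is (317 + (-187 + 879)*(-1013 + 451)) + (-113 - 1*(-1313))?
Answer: -387387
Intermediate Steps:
(317 + (-187 + 879)*(-1013 + 451)) + (-113 - 1*(-1313)) = (317 + 692*(-562)) + (-113 + 1313) = (317 - 388904) + 1200 = -388587 + 1200 = -387387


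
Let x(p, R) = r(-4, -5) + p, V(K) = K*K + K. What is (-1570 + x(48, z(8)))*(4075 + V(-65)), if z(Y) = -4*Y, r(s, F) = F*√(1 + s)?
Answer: -12533670 - 41175*I*√3 ≈ -1.2534e+7 - 71317.0*I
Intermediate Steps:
V(K) = K + K² (V(K) = K² + K = K + K²)
x(p, R) = p - 5*I*√3 (x(p, R) = -5*√(1 - 4) + p = -5*I*√3 + p = p - 5*I*√3)
(-1570 + x(48, z(8)))*(4075 + V(-65)) = (-1570 + (48 - 5*I*√3))*(4075 - 65*(1 - 65)) = (-1522 - 5*I*√3)*(4075 - 65*(-64)) = (-1522 - 5*I*√3)*(4075 + 4160) = (-1522 - 5*I*√3)*8235 = -12533670 - 41175*I*√3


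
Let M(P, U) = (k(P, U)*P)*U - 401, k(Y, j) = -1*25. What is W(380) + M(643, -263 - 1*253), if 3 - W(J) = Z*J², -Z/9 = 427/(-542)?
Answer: 1970291242/271 ≈ 7.2704e+6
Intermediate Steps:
k(Y, j) = -25
Z = 3843/542 (Z = -3843/(-542) = -3843*(-1)/542 = -9*(-427/542) = 3843/542 ≈ 7.0904)
M(P, U) = -401 - 25*P*U (M(P, U) = (-25*P)*U - 401 = -25*P*U - 401 = -401 - 25*P*U)
W(J) = 3 - 3843*J²/542
W(380) + M(643, -263 - 1*253) = (3 - 3843/542*380²) + (-401 - 25*643*(-263 - 1*253)) = (3 - 3843/542*144400) + (-401 - 25*643*(-263 - 253)) = (3 - 277464600/271) + (-401 - 25*643*(-516)) = -277463787/271 + (-401 + 8294700) = -277463787/271 + 8294299 = 1970291242/271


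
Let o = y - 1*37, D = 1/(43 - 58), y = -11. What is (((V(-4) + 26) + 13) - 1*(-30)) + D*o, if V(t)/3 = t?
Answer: 301/5 ≈ 60.200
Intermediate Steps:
V(t) = 3*t
D = -1/15 (D = 1/(-15) = -1/15 ≈ -0.066667)
o = -48 (o = -11 - 1*37 = -11 - 37 = -48)
(((V(-4) + 26) + 13) - 1*(-30)) + D*o = (((3*(-4) + 26) + 13) - 1*(-30)) - 1/15*(-48) = (((-12 + 26) + 13) + 30) + 16/5 = ((14 + 13) + 30) + 16/5 = (27 + 30) + 16/5 = 57 + 16/5 = 301/5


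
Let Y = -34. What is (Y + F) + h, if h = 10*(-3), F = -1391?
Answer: -1455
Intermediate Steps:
h = -30
(Y + F) + h = (-34 - 1391) - 30 = -1425 - 30 = -1455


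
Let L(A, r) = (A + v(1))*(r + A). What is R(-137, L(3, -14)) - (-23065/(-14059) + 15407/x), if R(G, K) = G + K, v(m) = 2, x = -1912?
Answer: -4988608403/26880808 ≈ -185.58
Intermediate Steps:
L(A, r) = (2 + A)*(A + r) (L(A, r) = (A + 2)*(r + A) = (2 + A)*(A + r))
R(-137, L(3, -14)) - (-23065/(-14059) + 15407/x) = (-137 + (3² + 2*3 + 2*(-14) + 3*(-14))) - (-23065/(-14059) + 15407/(-1912)) = (-137 + (9 + 6 - 28 - 42)) - (-23065*(-1/14059) + 15407*(-1/1912)) = (-137 - 55) - (23065/14059 - 15407/1912) = -192 - 1*(-172506733/26880808) = -192 + 172506733/26880808 = -4988608403/26880808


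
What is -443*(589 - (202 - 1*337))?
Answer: -320732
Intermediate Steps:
-443*(589 - (202 - 1*337)) = -443*(589 - (202 - 337)) = -443*(589 - 1*(-135)) = -443*(589 + 135) = -443*724 = -320732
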